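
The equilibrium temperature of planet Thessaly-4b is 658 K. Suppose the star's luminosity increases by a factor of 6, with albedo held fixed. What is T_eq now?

T_eq ≈ 1030 K

T_eq ∝ L^(1/4) · d^(−1/2).
T′ = 658 × 6^(1/4) = 1030 K.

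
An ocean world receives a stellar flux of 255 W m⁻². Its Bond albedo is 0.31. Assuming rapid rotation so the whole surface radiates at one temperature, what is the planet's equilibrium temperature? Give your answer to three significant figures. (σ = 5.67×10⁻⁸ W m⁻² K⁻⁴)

Energy balance: absorbed = emitted ⇒ πR²·S(1−A) = 4πR²·σT_eq⁴, so T_eq⁴ = S(1−A)/(4σ).
T_eq = [255 × 0.69 / (4 × 5.67×10⁻⁸)]^(1/4) = (7.76×10⁸)^(1/4) = 167 K.

T_eq ≈ 167 K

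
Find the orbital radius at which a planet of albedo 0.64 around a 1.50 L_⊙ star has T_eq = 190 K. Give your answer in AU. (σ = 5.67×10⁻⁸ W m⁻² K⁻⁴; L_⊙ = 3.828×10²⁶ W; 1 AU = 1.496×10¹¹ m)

L = 1.50 × 3.828×10²⁶ = 5.74×10²⁶ W.
From T_eq⁴ = L(1−A)/(16πσd²): d = √[L(1−A)/(16πσT_eq⁴)].
d = √[5.74×10²⁶ × 0.36 / (16π × 5.67×10⁻⁸ × (190)⁴)] = 2.36×10¹¹ m = 1.58 AU.

d ≈ 1.58 AU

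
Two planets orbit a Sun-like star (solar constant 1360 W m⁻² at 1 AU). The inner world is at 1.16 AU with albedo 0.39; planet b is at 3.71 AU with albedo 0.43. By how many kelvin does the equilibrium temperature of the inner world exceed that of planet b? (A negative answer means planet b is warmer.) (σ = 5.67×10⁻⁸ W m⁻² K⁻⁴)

ΔT ≈ 102.8 K

T_eq = [S₀(1−A)/(4σd²)]^(1/4), so T ∝ (1−A)^(1/4) / √d.
T₁ = [1360×0.61/(4×5.67×10⁻⁸×1.16²)]^(1/4) = 228.34 K.
T₂ = [1360×0.57/(4×5.67×10⁻⁸×3.71²)]^(1/4) = 125.53 K.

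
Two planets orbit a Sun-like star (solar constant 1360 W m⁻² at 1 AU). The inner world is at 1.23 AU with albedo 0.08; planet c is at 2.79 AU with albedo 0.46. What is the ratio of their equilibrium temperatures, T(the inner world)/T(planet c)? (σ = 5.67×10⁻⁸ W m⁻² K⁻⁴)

T_eq = [S₀(1−A)/(4σd²)]^(1/4), so T ∝ (1−A)^(1/4) / √d.
T₁ = [1360×0.92/(4×5.67×10⁻⁸×1.23²)]^(1/4) = 245.74 K.
T₂ = [1360×0.54/(4×5.67×10⁻⁸×2.79²)]^(1/4) = 142.81 K.

T₁/T₂ ≈ 1.721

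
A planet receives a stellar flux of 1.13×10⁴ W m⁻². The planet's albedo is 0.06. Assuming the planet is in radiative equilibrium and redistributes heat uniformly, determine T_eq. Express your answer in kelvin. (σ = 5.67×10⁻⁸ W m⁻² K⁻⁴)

T_eq ≈ 465 K

Energy balance: absorbed = emitted ⇒ πR²·S(1−A) = 4πR²·σT_eq⁴, so T_eq⁴ = S(1−A)/(4σ).
T_eq = [1.13×10⁴ × 0.94 / (4 × 5.67×10⁻⁸)]^(1/4) = (4.68×10¹⁰)^(1/4) = 465 K.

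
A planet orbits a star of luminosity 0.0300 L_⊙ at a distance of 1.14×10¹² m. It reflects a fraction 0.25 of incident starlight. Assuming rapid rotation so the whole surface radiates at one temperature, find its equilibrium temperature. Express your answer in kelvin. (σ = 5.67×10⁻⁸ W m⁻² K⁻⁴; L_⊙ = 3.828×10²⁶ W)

L = 0.0300 × 3.828×10²⁶ = 1.15×10²⁵ W.
Flux: S = L/(4πd²) = 1.15×10²⁵/(4π×(1.14×10¹²)²) = 0.703 W m⁻².
Energy balance: absorbed = emitted ⇒ πR²·S(1−A) = 4πR²·σT_eq⁴, so T_eq⁴ = S(1−A)/(4σ).
T_eq = [0.703 × 0.75 / (4 × 5.67×10⁻⁸)]^(1/4) = (2.33×10⁶)^(1/4) = 39.1 K.

T_eq ≈ 39.1 K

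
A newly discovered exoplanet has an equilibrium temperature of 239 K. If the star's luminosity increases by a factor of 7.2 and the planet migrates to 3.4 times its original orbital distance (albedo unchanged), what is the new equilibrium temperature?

T_eq ∝ L^(1/4) · d^(−1/2).
T′ = 239 × 7.2^(1/4) / 3.4^(1/2) = 212 K.

T_eq ≈ 212 K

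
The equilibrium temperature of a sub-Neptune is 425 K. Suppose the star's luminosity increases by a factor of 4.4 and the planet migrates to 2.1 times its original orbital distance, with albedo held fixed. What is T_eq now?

T_eq ∝ L^(1/4) · d^(−1/2).
T′ = 425 × 4.4^(1/4) / 2.1^(1/2) = 425 K.

T_eq ≈ 425 K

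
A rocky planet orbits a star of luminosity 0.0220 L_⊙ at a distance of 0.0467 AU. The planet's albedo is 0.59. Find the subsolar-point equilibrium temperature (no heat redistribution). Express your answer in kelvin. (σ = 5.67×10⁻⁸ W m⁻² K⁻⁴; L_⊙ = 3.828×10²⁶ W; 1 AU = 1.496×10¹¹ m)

T_ss ≈ 561 K

d = 0.0467 AU = 6.99×10⁹ m.
L = 0.0220 × 3.828×10²⁶ = 8.42×10²⁴ W.
Flux: S = L/(4πd²) = 8.42×10²⁴/(4π×(6.99×10⁹)²) = 1.37×10⁴ W m⁻².
At the subsolar point the surface absorbs S(1−A) and emits σT⁴ per unit area — no factor of 4, since only the local patch is in balance.
T = [1.37×10⁴ × 0.41 / 5.67×10⁻⁸]^(1/4) = (9.93×10¹⁰)^(1/4) = 561 K.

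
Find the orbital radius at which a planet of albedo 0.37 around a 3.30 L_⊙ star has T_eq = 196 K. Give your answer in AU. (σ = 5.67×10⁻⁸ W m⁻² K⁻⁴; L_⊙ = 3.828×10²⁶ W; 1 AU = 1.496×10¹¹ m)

L = 3.30 × 3.828×10²⁶ = 1.26×10²⁷ W.
From T_eq⁴ = L(1−A)/(16πσd²): d = √[L(1−A)/(16πσT_eq⁴)].
d = √[1.26×10²⁷ × 0.63 / (16π × 5.67×10⁻⁸ × (196)⁴)] = 4.35×10¹¹ m = 2.91 AU.

d ≈ 2.91 AU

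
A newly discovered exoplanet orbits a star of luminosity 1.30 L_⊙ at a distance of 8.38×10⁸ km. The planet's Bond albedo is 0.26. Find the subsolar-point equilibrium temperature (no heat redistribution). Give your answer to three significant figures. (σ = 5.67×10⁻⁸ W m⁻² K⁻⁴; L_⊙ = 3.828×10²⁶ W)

d = 8.38×10⁸ km = 8.38×10¹¹ m.
L = 1.30 × 3.828×10²⁶ = 4.98×10²⁶ W.
Flux: S = L/(4πd²) = 4.98×10²⁶/(4π×(8.38×10¹¹)²) = 56.4 W m⁻².
At the subsolar point the surface absorbs S(1−A) and emits σT⁴ per unit area — no factor of 4, since only the local patch is in balance.
T = [56.4 × 0.74 / 5.67×10⁻⁸]^(1/4) = (7.36×10⁸)^(1/4) = 165 K.

T_ss ≈ 165 K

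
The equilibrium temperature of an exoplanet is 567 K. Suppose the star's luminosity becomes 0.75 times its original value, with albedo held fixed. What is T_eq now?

T_eq ≈ 528 K

T_eq ∝ L^(1/4) · d^(−1/2).
T′ = 567 × 0.75^(1/4) = 528 K.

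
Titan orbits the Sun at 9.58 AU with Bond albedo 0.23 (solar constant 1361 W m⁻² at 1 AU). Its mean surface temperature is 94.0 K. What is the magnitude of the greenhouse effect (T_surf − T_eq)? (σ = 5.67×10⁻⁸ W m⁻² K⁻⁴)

S = 1361/9.58² = 14.83 W m⁻².
T_eq = [S(1−A)/(4σ)]^(1/4) = [14.83×0.77/(4×5.67×10⁻⁸)]^(1/4) = 84.2 K.
ΔT = T_surf − T_eq = 94 − 84.2.

ΔT ≈ 9.8 K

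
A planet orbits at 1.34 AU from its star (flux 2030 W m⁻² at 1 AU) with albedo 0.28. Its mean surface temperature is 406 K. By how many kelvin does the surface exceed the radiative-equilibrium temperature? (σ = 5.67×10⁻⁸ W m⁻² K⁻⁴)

ΔT ≈ 161.2 K

S = 2030/1.34² = 1131 W m⁻².
T_eq = [S(1−A)/(4σ)]^(1/4) = [1131×0.72/(4×5.67×10⁻⁸)]^(1/4) = 244.8 K.
ΔT = T_surf − T_eq = 406 − 244.8.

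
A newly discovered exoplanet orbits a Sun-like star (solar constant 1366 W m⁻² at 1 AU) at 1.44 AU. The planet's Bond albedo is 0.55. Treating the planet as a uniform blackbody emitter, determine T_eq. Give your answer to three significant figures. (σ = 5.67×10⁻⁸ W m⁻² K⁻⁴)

T_eq ≈ 190 K

Flux at 1.44 AU: S = 1366/1.44² = 659 W m⁻².
Energy balance: absorbed = emitted ⇒ πR²·S(1−A) = 4πR²·σT_eq⁴, so T_eq⁴ = S(1−A)/(4σ).
T_eq = [659 × 0.45 / (4 × 5.67×10⁻⁸)]^(1/4) = (1.31×10⁹)^(1/4) = 190 K.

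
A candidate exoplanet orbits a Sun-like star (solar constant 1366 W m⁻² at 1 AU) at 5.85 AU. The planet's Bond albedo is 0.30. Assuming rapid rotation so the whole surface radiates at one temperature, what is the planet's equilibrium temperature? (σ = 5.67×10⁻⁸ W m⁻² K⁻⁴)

T_eq ≈ 105 K

Flux at 5.85 AU: S = 1366/5.85² = 39.9 W m⁻².
Energy balance: absorbed = emitted ⇒ πR²·S(1−A) = 4πR²·σT_eq⁴, so T_eq⁴ = S(1−A)/(4σ).
T_eq = [39.9 × 0.70 / (4 × 5.67×10⁻⁸)]^(1/4) = (1.23×10⁸)^(1/4) = 105 K.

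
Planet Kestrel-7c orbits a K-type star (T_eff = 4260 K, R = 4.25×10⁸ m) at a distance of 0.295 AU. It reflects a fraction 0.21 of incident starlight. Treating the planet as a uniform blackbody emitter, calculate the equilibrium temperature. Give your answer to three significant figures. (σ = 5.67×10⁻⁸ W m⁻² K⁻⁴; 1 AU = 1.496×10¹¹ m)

d = 0.295 AU = 4.41×10¹⁰ m.
L = 4πR_⋆²σT_⋆⁴ = 4π(4.25×10⁸)² × 5.67×10⁻⁸ × (4260)⁴ = 4.24×10²⁵ W.
S = L/(4πd²) = 1730 W m⁻².
Energy balance: absorbed = emitted ⇒ πR²·S(1−A) = 4πR²·σT_eq⁴, so T_eq⁴ = S(1−A)/(4σ).
T_eq = [1730 × 0.79 / (4 × 5.67×10⁻⁸)]^(1/4) = (6.03×10⁹)^(1/4) = 279 K.

T_eq ≈ 279 K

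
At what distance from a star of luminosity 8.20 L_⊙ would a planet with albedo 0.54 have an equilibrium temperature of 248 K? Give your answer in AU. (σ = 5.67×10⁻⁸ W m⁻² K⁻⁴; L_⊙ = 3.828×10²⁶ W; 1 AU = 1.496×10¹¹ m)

L = 8.20 × 3.828×10²⁶ = 3.14×10²⁷ W.
From T_eq⁴ = L(1−A)/(16πσd²): d = √[L(1−A)/(16πσT_eq⁴)].
d = √[3.14×10²⁷ × 0.46 / (16π × 5.67×10⁻⁸ × (248)⁴)] = 3.66×10¹¹ m = 2.45 AU.

d ≈ 2.45 AU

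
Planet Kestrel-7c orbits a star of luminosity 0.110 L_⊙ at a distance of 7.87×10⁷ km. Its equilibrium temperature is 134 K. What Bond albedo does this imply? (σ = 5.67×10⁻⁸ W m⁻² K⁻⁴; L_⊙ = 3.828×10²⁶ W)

A ≈ 0.86

d = 7.87×10⁷ km = 7.87×10¹⁰ m.
L = 0.110 × 3.828×10²⁶ = 4.21×10²⁵ W.
Flux: S = L/(4πd²) = 4.21×10²⁵/(4π×(7.87×10¹⁰)²) = 541 W m⁻².
From T_eq⁴ = S(1−A)/(4σ): 1−A = 4σT_eq⁴/S.
1−A = 4 × 5.67×10⁻⁸ × (134)⁴ / 541 = 0.135.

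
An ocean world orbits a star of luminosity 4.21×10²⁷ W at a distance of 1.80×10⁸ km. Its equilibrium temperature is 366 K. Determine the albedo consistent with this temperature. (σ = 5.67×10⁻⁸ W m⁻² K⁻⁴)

A ≈ 0.61

d = 1.80×10⁸ km = 1.80×10¹¹ m.
Flux: S = L/(4πd²) = 4.21×10²⁷/(4π×(1.80×10¹¹)²) = 1.03×10⁴ W m⁻².
From T_eq⁴ = S(1−A)/(4σ): 1−A = 4σT_eq⁴/S.
1−A = 4 × 5.67×10⁻⁸ × (366)⁴ / 1.03×10⁴ = 0.394.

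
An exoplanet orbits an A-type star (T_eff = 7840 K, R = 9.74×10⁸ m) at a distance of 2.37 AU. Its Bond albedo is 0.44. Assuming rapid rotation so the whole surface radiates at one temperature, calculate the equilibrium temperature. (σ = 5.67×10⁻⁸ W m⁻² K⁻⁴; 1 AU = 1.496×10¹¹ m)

T_eq ≈ 251 K

d = 2.37 AU = 3.55×10¹¹ m.
L = 4πR_⋆²σT_⋆⁴ = 4π(9.74×10⁸)² × 5.67×10⁻⁸ × (7840)⁴ = 2.55×10²⁷ W.
S = L/(4πd²) = 1620 W m⁻².
Energy balance: absorbed = emitted ⇒ πR²·S(1−A) = 4πR²·σT_eq⁴, so T_eq⁴ = S(1−A)/(4σ).
T_eq = [1620 × 0.56 / (4 × 5.67×10⁻⁸)]^(1/4) = (3.99×10⁹)^(1/4) = 251 K.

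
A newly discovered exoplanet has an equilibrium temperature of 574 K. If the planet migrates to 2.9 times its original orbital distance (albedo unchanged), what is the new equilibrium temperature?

T_eq ∝ L^(1/4) · d^(−1/2).
T′ = 574 / 2.9^(1/2) = 337 K.

T_eq ≈ 337 K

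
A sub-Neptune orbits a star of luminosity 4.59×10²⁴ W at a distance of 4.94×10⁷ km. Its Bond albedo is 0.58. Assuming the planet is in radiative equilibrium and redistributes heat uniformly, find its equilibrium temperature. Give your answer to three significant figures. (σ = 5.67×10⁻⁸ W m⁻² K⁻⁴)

d = 4.94×10⁷ km = 4.94×10¹⁰ m.
Flux: S = L/(4πd²) = 4.59×10²⁴/(4π×(4.94×10¹⁰)²) = 150 W m⁻².
Energy balance: absorbed = emitted ⇒ πR²·S(1−A) = 4πR²·σT_eq⁴, so T_eq⁴ = S(1−A)/(4σ).
T_eq = [150 × 0.42 / (4 × 5.67×10⁻⁸)]^(1/4) = (2.77×10⁸)^(1/4) = 129 K.

T_eq ≈ 129 K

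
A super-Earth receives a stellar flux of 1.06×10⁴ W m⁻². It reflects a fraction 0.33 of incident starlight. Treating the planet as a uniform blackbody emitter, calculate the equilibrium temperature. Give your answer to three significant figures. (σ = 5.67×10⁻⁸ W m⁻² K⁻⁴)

T_eq ≈ 421 K

Energy balance: absorbed = emitted ⇒ πR²·S(1−A) = 4πR²·σT_eq⁴, so T_eq⁴ = S(1−A)/(4σ).
T_eq = [1.06×10⁴ × 0.67 / (4 × 5.67×10⁻⁸)]^(1/4) = (3.13×10¹⁰)^(1/4) = 421 K.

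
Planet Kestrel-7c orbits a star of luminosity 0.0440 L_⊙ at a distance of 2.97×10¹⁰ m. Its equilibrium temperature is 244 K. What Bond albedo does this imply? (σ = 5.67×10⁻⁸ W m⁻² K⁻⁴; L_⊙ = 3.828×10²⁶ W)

A ≈ 0.47

L = 0.0440 × 3.828×10²⁶ = 1.68×10²⁵ W.
Flux: S = L/(4πd²) = 1.68×10²⁵/(4π×(2.97×10¹⁰)²) = 1520 W m⁻².
From T_eq⁴ = S(1−A)/(4σ): 1−A = 4σT_eq⁴/S.
1−A = 4 × 5.67×10⁻⁸ × (244)⁴ / 1520 = 0.529.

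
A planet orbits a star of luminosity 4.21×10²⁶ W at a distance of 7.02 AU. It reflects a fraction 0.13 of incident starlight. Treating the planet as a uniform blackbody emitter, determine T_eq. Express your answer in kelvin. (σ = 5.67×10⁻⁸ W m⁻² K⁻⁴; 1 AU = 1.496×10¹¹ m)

T_eq ≈ 104 K

d = 7.02 AU = 1.05×10¹² m.
Flux: S = L/(4πd²) = 4.21×10²⁶/(4π×(1.05×10¹²)²) = 30.4 W m⁻².
Energy balance: absorbed = emitted ⇒ πR²·S(1−A) = 4πR²·σT_eq⁴, so T_eq⁴ = S(1−A)/(4σ).
T_eq = [30.4 × 0.87 / (4 × 5.67×10⁻⁸)]^(1/4) = (1.17×10⁸)^(1/4) = 104 K.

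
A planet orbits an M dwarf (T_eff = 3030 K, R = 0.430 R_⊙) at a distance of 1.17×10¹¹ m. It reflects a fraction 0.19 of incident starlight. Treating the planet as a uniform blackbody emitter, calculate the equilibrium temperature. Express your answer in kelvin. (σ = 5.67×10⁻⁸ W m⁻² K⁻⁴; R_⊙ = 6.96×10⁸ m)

T_eq ≈ 103 K

R_⋆ = 0.430 × 6.96×10⁸ = 2.99×10⁸ m.
L = 4πR_⋆²σT_⋆⁴ = 4π(2.99×10⁸)² × 5.67×10⁻⁸ × (3030)⁴ = 5.38×10²⁴ W.
S = L/(4πd²) = 31.3 W m⁻².
Energy balance: absorbed = emitted ⇒ πR²·S(1−A) = 4πR²·σT_eq⁴, so T_eq⁴ = S(1−A)/(4σ).
T_eq = [31.3 × 0.81 / (4 × 5.67×10⁻⁸)]^(1/4) = (1.12×10⁸)^(1/4) = 103 K.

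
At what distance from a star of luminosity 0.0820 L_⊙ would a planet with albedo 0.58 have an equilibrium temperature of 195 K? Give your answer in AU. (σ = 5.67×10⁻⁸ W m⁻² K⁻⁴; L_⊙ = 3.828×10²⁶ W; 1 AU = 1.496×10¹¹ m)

d ≈ 0.378 AU

L = 0.0820 × 3.828×10²⁶ = 3.14×10²⁵ W.
From T_eq⁴ = L(1−A)/(16πσd²): d = √[L(1−A)/(16πσT_eq⁴)].
d = √[3.14×10²⁵ × 0.42 / (16π × 5.67×10⁻⁸ × (195)⁴)] = 5.66×10¹⁰ m = 0.378 AU.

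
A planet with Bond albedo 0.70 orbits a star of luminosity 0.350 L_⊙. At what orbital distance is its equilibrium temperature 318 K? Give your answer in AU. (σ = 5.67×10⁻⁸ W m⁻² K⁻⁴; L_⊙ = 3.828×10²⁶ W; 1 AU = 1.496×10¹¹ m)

L = 0.350 × 3.828×10²⁶ = 1.34×10²⁶ W.
From T_eq⁴ = L(1−A)/(16πσd²): d = √[L(1−A)/(16πσT_eq⁴)].
d = √[1.34×10²⁶ × 0.30 / (16π × 5.67×10⁻⁸ × (318)⁴)] = 3.71×10¹⁰ m = 0.248 AU.

d ≈ 0.248 AU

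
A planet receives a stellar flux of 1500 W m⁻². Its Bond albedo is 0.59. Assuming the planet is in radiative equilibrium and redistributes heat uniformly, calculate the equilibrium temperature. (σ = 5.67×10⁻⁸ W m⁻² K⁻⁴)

T_eq ≈ 228 K

Energy balance: absorbed = emitted ⇒ πR²·S(1−A) = 4πR²·σT_eq⁴, so T_eq⁴ = S(1−A)/(4σ).
T_eq = [1500 × 0.41 / (4 × 5.67×10⁻⁸)]^(1/4) = (2.71×10⁹)^(1/4) = 228 K.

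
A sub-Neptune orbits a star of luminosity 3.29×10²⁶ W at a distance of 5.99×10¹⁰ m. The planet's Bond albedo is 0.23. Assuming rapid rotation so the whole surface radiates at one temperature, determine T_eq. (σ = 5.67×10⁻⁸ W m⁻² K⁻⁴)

Flux: S = L/(4πd²) = 3.29×10²⁶/(4π×(5.99×10¹⁰)²) = 7300 W m⁻².
Energy balance: absorbed = emitted ⇒ πR²·S(1−A) = 4πR²·σT_eq⁴, so T_eq⁴ = S(1−A)/(4σ).
T_eq = [7300 × 0.77 / (4 × 5.67×10⁻⁸)]^(1/4) = (2.48×10¹⁰)^(1/4) = 397 K.

T_eq ≈ 397 K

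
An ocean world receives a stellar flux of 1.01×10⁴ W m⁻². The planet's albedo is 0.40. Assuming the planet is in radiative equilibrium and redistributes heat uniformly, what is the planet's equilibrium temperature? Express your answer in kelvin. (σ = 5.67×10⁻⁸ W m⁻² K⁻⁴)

T_eq ≈ 404 K

Energy balance: absorbed = emitted ⇒ πR²·S(1−A) = 4πR²·σT_eq⁴, so T_eq⁴ = S(1−A)/(4σ).
T_eq = [1.01×10⁴ × 0.60 / (4 × 5.67×10⁻⁸)]^(1/4) = (2.67×10¹⁰)^(1/4) = 404 K.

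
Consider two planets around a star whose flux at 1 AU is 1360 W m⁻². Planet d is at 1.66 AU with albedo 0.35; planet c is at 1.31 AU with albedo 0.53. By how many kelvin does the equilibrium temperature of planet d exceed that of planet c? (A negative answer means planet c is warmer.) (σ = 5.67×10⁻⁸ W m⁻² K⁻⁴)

T_eq = [S₀(1−A)/(4σd²)]^(1/4), so T ∝ (1−A)^(1/4) / √d.
T₁ = [1360×0.65/(4×5.67×10⁻⁸×1.66²)]^(1/4) = 193.93 K.
T₂ = [1360×0.47/(4×5.67×10⁻⁸×1.31²)]^(1/4) = 201.31 K.

ΔT ≈ -7.4 K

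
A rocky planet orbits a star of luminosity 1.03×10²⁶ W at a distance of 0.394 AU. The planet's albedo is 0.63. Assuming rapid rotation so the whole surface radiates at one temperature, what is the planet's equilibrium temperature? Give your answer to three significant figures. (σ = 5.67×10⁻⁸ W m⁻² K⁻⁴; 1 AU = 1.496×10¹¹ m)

T_eq ≈ 249 K

d = 0.394 AU = 5.89×10¹⁰ m.
Flux: S = L/(4πd²) = 1.03×10²⁶/(4π×(5.89×10¹⁰)²) = 2360 W m⁻².
Energy balance: absorbed = emitted ⇒ πR²·S(1−A) = 4πR²·σT_eq⁴, so T_eq⁴ = S(1−A)/(4σ).
T_eq = [2360 × 0.37 / (4 × 5.67×10⁻⁸)]^(1/4) = (3.85×10⁹)^(1/4) = 249 K.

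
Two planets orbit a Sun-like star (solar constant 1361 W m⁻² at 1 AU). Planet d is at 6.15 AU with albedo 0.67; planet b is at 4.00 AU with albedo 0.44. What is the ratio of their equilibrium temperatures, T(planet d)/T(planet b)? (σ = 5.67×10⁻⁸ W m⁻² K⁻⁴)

T₁/T₂ ≈ 0.707

T_eq = [S₀(1−A)/(4σd²)]^(1/4), so T ∝ (1−A)^(1/4) / √d.
T₁ = [1361×0.33/(4×5.67×10⁻⁸×6.15²)]^(1/4) = 85.06 K.
T₂ = [1361×0.56/(4×5.67×10⁻⁸×4.00²)]^(1/4) = 120.38 K.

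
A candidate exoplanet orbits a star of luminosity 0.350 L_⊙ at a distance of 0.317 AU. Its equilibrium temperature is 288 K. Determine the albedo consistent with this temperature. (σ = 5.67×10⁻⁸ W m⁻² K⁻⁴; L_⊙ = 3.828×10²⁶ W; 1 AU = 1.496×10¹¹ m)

d = 0.317 AU = 4.74×10¹⁰ m.
L = 0.350 × 3.828×10²⁶ = 1.34×10²⁶ W.
Flux: S = L/(4πd²) = 1.34×10²⁶/(4π×(4.74×10¹⁰)²) = 4740 W m⁻².
From T_eq⁴ = S(1−A)/(4σ): 1−A = 4σT_eq⁴/S.
1−A = 4 × 5.67×10⁻⁸ × (288)⁴ / 4740 = 0.329.

A ≈ 0.67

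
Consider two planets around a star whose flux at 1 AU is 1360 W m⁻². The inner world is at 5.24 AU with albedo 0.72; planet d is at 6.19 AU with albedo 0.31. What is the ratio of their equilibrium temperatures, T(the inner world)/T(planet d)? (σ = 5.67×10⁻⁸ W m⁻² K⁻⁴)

T_eq = [S₀(1−A)/(4σd²)]^(1/4), so T ∝ (1−A)^(1/4) / √d.
T₁ = [1360×0.28/(4×5.67×10⁻⁸×5.24²)]^(1/4) = 88.43 K.
T₂ = [1360×0.69/(4×5.67×10⁻⁸×6.19²)]^(1/4) = 101.94 K.

T₁/T₂ ≈ 0.867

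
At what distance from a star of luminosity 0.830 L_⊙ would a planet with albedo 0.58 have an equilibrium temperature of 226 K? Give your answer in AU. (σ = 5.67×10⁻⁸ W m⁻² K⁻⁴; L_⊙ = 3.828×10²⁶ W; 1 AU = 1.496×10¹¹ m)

L = 0.830 × 3.828×10²⁶ = 3.18×10²⁶ W.
From T_eq⁴ = L(1−A)/(16πσd²): d = √[L(1−A)/(16πσT_eq⁴)].
d = √[3.18×10²⁶ × 0.42 / (16π × 5.67×10⁻⁸ × (226)⁴)] = 1.34×10¹¹ m = 0.896 AU.

d ≈ 0.896 AU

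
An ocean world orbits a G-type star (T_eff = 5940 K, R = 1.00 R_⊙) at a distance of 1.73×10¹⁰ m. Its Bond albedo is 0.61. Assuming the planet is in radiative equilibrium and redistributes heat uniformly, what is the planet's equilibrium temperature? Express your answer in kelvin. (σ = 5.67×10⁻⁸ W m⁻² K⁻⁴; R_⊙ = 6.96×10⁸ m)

T_eq ≈ 666 K

R_⋆ = 1.00 × 6.96×10⁸ = 6.96×10⁸ m.
L = 4πR_⋆²σT_⋆⁴ = 4π(6.96×10⁸)² × 5.67×10⁻⁸ × (5940)⁴ = 4.30×10²⁶ W.
S = L/(4πd²) = 1.14×10⁵ W m⁻².
Energy balance: absorbed = emitted ⇒ πR²·S(1−A) = 4πR²·σT_eq⁴, so T_eq⁴ = S(1−A)/(4σ).
T_eq = [1.14×10⁵ × 0.39 / (4 × 5.67×10⁻⁸)]^(1/4) = (1.96×10¹¹)^(1/4) = 666 K.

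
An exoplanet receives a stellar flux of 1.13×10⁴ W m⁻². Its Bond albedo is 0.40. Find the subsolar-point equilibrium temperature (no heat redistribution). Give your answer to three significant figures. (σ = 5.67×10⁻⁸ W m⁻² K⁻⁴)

At the subsolar point the surface absorbs S(1−A) and emits σT⁴ per unit area — no factor of 4, since only the local patch is in balance.
T = [1.13×10⁴ × 0.60 / 5.67×10⁻⁸]^(1/4) = (1.20×10¹¹)^(1/4) = 588 K.

T_ss ≈ 588 K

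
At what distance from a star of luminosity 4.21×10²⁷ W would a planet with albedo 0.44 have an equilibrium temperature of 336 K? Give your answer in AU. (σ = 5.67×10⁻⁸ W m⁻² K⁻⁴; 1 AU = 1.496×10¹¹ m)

d ≈ 1.70 AU

From T_eq⁴ = L(1−A)/(16πσd²): d = √[L(1−A)/(16πσT_eq⁴)].
d = √[4.21×10²⁷ × 0.56 / (16π × 5.67×10⁻⁸ × (336)⁴)] = 2.55×10¹¹ m = 1.70 AU.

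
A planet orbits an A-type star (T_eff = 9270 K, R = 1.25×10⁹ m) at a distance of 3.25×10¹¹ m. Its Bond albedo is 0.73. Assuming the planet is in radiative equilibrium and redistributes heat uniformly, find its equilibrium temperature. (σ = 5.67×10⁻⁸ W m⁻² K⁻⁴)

T_eq ≈ 293 K

L = 4πR_⋆²σT_⋆⁴ = 4π(1.25×10⁹)² × 5.67×10⁻⁸ × (9270)⁴ = 8.22×10²⁷ W.
S = L/(4πd²) = 6190 W m⁻².
Energy balance: absorbed = emitted ⇒ πR²·S(1−A) = 4πR²·σT_eq⁴, so T_eq⁴ = S(1−A)/(4σ).
T_eq = [6190 × 0.27 / (4 × 5.67×10⁻⁸)]^(1/4) = (7.37×10⁹)^(1/4) = 293 K.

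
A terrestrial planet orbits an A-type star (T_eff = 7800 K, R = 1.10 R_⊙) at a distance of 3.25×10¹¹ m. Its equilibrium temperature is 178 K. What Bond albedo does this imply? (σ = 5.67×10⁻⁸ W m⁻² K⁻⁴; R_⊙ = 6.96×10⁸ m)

R_⋆ = 1.10 × 6.96×10⁸ = 7.66×10⁸ m.
L = 4πR_⋆²σT_⋆⁴ = 4π(7.66×10⁸)² × 5.67×10⁻⁸ × (7800)⁴ = 1.55×10²⁷ W.
S = L/(4πd²) = 1160 W m⁻².
From T_eq⁴ = S(1−A)/(4σ): 1−A = 4σT_eq⁴/S.
1−A = 4 × 5.67×10⁻⁸ × (178)⁴ / 1160 = 0.195.

A ≈ 0.80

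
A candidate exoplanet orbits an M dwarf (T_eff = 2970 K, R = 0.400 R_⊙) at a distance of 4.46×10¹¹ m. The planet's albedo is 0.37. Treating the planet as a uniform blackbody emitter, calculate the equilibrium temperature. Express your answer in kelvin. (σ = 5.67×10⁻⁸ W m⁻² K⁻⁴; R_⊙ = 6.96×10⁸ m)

T_eq ≈ 46.7 K

R_⋆ = 0.400 × 6.96×10⁸ = 2.78×10⁸ m.
L = 4πR_⋆²σT_⋆⁴ = 4π(2.78×10⁸)² × 5.67×10⁻⁸ × (2970)⁴ = 4.30×10²⁴ W.
S = L/(4πd²) = 1.72 W m⁻².
Energy balance: absorbed = emitted ⇒ πR²·S(1−A) = 4πR²·σT_eq⁴, so T_eq⁴ = S(1−A)/(4σ).
T_eq = [1.72 × 0.63 / (4 × 5.67×10⁻⁸)]^(1/4) = (4.78×10⁶)^(1/4) = 46.7 K.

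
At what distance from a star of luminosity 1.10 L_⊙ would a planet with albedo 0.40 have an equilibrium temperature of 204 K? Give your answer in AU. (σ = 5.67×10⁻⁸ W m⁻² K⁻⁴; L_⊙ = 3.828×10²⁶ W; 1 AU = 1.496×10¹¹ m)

d ≈ 1.51 AU

L = 1.10 × 3.828×10²⁶ = 4.21×10²⁶ W.
From T_eq⁴ = L(1−A)/(16πσd²): d = √[L(1−A)/(16πσT_eq⁴)].
d = √[4.21×10²⁶ × 0.60 / (16π × 5.67×10⁻⁸ × (204)⁴)] = 2.26×10¹¹ m = 1.51 AU.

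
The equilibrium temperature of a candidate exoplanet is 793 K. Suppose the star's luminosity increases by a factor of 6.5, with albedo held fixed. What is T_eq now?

T_eq ∝ L^(1/4) · d^(−1/2).
T′ = 793 × 6.5^(1/4) = 1270 K.

T_eq ≈ 1270 K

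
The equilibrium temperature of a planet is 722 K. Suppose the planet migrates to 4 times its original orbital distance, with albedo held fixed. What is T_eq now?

T_eq ∝ L^(1/4) · d^(−1/2).
T′ = 722 / 4^(1/2) = 361 K.

T_eq ≈ 361 K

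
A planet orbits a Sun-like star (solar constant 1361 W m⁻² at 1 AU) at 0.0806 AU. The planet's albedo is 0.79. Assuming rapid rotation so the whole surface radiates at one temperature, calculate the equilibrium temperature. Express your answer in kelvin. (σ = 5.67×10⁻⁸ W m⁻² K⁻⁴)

Flux at 0.0806 AU: S = 1361/0.0806² = 2.10×10⁵ W m⁻².
Energy balance: absorbed = emitted ⇒ πR²·S(1−A) = 4πR²·σT_eq⁴, so T_eq⁴ = S(1−A)/(4σ).
T_eq = [2.10×10⁵ × 0.21 / (4 × 5.67×10⁻⁸)]^(1/4) = (1.94×10¹¹)^(1/4) = 664 K.

T_eq ≈ 664 K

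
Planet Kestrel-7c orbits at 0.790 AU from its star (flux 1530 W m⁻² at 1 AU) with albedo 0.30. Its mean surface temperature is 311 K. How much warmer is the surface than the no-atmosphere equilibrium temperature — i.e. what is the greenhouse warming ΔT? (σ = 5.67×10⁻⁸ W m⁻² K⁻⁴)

ΔT ≈ 16.1 K

S = 1530/0.790² = 2452 W m⁻².
T_eq = [S(1−A)/(4σ)]^(1/4) = [2452×0.70/(4×5.67×10⁻⁸)]^(1/4) = 294.9 K.
ΔT = T_surf − T_eq = 311 − 294.9.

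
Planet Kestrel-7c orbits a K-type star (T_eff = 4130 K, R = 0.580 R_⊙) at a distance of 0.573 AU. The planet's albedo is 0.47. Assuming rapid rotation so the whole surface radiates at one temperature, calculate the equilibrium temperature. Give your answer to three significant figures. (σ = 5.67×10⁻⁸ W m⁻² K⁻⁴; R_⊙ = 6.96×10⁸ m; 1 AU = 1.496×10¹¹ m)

R_⋆ = 0.580 × 6.96×10⁸ = 4.04×10⁸ m.
d = 0.573 AU = 8.57×10¹⁰ m.
L = 4πR_⋆²σT_⋆⁴ = 4π(4.04×10⁸)² × 5.67×10⁻⁸ × (4130)⁴ = 3.38×10²⁵ W.
S = L/(4πd²) = 366 W m⁻².
Energy balance: absorbed = emitted ⇒ πR²·S(1−A) = 4πR²·σT_eq⁴, so T_eq⁴ = S(1−A)/(4σ).
T_eq = [366 × 0.53 / (4 × 5.67×10⁻⁸)]^(1/4) = (8.55×10⁸)^(1/4) = 171 K.

T_eq ≈ 171 K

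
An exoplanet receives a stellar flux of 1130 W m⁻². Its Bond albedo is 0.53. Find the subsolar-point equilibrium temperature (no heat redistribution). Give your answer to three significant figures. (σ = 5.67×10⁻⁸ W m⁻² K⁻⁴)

At the subsolar point the surface absorbs S(1−A) and emits σT⁴ per unit area — no factor of 4, since only the local patch is in balance.
T = [1130 × 0.47 / 5.67×10⁻⁸]^(1/4) = (9.37×10⁹)^(1/4) = 311 K.

T_ss ≈ 311 K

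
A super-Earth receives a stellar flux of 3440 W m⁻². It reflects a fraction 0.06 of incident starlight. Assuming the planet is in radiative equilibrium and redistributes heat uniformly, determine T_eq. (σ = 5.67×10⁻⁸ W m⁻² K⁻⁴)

T_eq ≈ 346 K

Energy balance: absorbed = emitted ⇒ πR²·S(1−A) = 4πR²·σT_eq⁴, so T_eq⁴ = S(1−A)/(4σ).
T_eq = [3440 × 0.94 / (4 × 5.67×10⁻⁸)]^(1/4) = (1.43×10¹⁰)^(1/4) = 346 K.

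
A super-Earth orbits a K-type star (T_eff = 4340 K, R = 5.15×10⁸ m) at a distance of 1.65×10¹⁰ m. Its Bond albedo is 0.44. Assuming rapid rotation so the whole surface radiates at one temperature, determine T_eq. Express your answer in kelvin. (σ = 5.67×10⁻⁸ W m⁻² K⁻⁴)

T_eq ≈ 469 K

L = 4πR_⋆²σT_⋆⁴ = 4π(5.15×10⁸)² × 5.67×10⁻⁸ × (4340)⁴ = 6.70×10²⁵ W.
S = L/(4πd²) = 1.96×10⁴ W m⁻².
Energy balance: absorbed = emitted ⇒ πR²·S(1−A) = 4πR²·σT_eq⁴, so T_eq⁴ = S(1−A)/(4σ).
T_eq = [1.96×10⁴ × 0.56 / (4 × 5.67×10⁻⁸)]^(1/4) = (4.84×10¹⁰)^(1/4) = 469 K.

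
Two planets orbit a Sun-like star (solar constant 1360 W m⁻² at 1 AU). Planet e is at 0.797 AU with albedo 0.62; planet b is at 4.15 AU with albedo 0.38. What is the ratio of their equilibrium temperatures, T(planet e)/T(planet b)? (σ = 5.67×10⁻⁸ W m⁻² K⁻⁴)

T₁/T₂ ≈ 2.019

T_eq = [S₀(1−A)/(4σd²)]^(1/4), so T ∝ (1−A)^(1/4) / √d.
T₁ = [1360×0.38/(4×5.67×10⁻⁸×0.797²)]^(1/4) = 244.73 K.
T₂ = [1360×0.62/(4×5.67×10⁻⁸×4.15²)]^(1/4) = 121.21 K.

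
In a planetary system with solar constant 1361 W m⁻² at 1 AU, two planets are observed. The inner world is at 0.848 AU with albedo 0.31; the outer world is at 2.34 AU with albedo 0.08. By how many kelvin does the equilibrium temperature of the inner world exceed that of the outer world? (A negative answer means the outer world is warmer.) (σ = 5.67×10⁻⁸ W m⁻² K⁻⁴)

ΔT ≈ 97.3 K

T_eq = [S₀(1−A)/(4σd²)]^(1/4), so T ∝ (1−A)^(1/4) / √d.
T₁ = [1361×0.69/(4×5.67×10⁻⁸×0.848²)]^(1/4) = 275.47 K.
T₂ = [1361×0.92/(4×5.67×10⁻⁸×2.34²)]^(1/4) = 178.19 K.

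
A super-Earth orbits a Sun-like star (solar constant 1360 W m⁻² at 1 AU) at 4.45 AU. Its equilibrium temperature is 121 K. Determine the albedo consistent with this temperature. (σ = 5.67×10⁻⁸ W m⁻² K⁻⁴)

Flux at 4.45 AU: S = 1360/4.45² = 68.7 W m⁻².
From T_eq⁴ = S(1−A)/(4σ): 1−A = 4σT_eq⁴/S.
1−A = 4 × 5.67×10⁻⁸ × (121)⁴ / 68.7 = 0.708.

A ≈ 0.29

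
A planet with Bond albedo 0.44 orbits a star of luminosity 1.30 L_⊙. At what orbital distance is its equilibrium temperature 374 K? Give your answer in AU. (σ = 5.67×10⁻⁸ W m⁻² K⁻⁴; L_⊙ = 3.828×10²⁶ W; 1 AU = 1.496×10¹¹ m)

d ≈ 0.473 AU

L = 1.30 × 3.828×10²⁶ = 4.98×10²⁶ W.
From T_eq⁴ = L(1−A)/(16πσd²): d = √[L(1−A)/(16πσT_eq⁴)].
d = √[4.98×10²⁶ × 0.56 / (16π × 5.67×10⁻⁸ × (374)⁴)] = 7.07×10¹⁰ m = 0.473 AU.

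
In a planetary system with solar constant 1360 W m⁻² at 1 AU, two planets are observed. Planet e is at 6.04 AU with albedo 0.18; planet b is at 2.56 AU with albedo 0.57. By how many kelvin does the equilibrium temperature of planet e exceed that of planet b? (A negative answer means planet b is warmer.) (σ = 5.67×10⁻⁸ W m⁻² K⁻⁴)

T_eq = [S₀(1−A)/(4σd²)]^(1/4), so T ∝ (1−A)^(1/4) / √d.
T₁ = [1360×0.82/(4×5.67×10⁻⁸×6.04²)]^(1/4) = 107.75 K.
T₂ = [1360×0.43/(4×5.67×10⁻⁸×2.56²)]^(1/4) = 140.84 K.

ΔT ≈ -33.1 K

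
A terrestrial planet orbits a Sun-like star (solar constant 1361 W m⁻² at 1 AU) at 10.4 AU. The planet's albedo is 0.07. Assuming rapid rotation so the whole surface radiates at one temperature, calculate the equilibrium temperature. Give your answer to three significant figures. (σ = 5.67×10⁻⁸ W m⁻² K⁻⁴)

Flux at 10.4 AU: S = 1361/10.4² = 12.6 W m⁻².
Energy balance: absorbed = emitted ⇒ πR²·S(1−A) = 4πR²·σT_eq⁴, so T_eq⁴ = S(1−A)/(4σ).
T_eq = [12.6 × 0.93 / (4 × 5.67×10⁻⁸)]^(1/4) = (5.16×10⁷)^(1/4) = 84.8 K.

T_eq ≈ 84.8 K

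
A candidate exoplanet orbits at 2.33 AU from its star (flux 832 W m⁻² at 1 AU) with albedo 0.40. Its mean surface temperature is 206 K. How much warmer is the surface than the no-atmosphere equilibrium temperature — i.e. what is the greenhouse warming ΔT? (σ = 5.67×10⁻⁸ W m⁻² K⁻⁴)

S = 832/2.33² = 153.3 W m⁻².
T_eq = [S(1−A)/(4σ)]^(1/4) = [153.3×0.60/(4×5.67×10⁻⁸)]^(1/4) = 141.9 K.
ΔT = T_surf − T_eq = 206 − 141.9.

ΔT ≈ 64.1 K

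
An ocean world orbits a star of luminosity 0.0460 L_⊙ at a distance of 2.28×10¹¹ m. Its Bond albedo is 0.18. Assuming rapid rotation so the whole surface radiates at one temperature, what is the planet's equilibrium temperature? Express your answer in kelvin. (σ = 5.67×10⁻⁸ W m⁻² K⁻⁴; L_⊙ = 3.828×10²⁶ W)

T_eq ≈ 99.4 K

L = 0.0460 × 3.828×10²⁶ = 1.76×10²⁵ W.
Flux: S = L/(4πd²) = 1.76×10²⁵/(4π×(2.28×10¹¹)²) = 27.0 W m⁻².
Energy balance: absorbed = emitted ⇒ πR²·S(1−A) = 4πR²·σT_eq⁴, so T_eq⁴ = S(1−A)/(4σ).
T_eq = [27.0 × 0.82 / (4 × 5.67×10⁻⁸)]^(1/4) = (9.75×10⁷)^(1/4) = 99.4 K.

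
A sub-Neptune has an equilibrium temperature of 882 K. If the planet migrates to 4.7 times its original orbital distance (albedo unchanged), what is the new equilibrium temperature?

T_eq ≈ 407 K

T_eq ∝ L^(1/4) · d^(−1/2).
T′ = 882 / 4.7^(1/2) = 407 K.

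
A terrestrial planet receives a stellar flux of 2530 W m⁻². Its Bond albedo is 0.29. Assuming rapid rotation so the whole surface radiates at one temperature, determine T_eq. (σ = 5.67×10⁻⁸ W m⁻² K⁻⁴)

Energy balance: absorbed = emitted ⇒ πR²·S(1−A) = 4πR²·σT_eq⁴, so T_eq⁴ = S(1−A)/(4σ).
T_eq = [2530 × 0.71 / (4 × 5.67×10⁻⁸)]^(1/4) = (7.92×10⁹)^(1/4) = 298 K.

T_eq ≈ 298 K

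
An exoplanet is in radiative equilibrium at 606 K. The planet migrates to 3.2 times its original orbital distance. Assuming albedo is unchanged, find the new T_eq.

T_eq ≈ 339 K

T_eq ∝ L^(1/4) · d^(−1/2).
T′ = 606 / 3.2^(1/2) = 339 K.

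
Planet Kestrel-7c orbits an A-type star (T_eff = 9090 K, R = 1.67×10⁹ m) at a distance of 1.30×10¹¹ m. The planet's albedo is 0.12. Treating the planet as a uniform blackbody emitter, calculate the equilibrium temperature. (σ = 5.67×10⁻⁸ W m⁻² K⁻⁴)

T_eq ≈ 706 K

L = 4πR_⋆²σT_⋆⁴ = 4π(1.67×10⁹)² × 5.67×10⁻⁸ × (9090)⁴ = 1.36×10²⁸ W.
S = L/(4πd²) = 6.39×10⁴ W m⁻².
Energy balance: absorbed = emitted ⇒ πR²·S(1−A) = 4πR²·σT_eq⁴, so T_eq⁴ = S(1−A)/(4σ).
T_eq = [6.39×10⁴ × 0.88 / (4 × 5.67×10⁻⁸)]^(1/4) = (2.48×10¹¹)^(1/4) = 706 K.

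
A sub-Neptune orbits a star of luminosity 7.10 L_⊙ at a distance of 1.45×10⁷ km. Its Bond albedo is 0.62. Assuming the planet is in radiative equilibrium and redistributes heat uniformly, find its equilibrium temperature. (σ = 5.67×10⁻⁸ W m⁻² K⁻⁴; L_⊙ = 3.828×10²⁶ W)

T_eq ≈ 1150 K

d = 1.45×10⁷ km = 1.45×10¹⁰ m.
L = 7.10 × 3.828×10²⁶ = 2.72×10²⁷ W.
Flux: S = L/(4πd²) = 2.72×10²⁷/(4π×(1.45×10¹⁰)²) = 1.03×10⁶ W m⁻².
Energy balance: absorbed = emitted ⇒ πR²·S(1−A) = 4πR²·σT_eq⁴, so T_eq⁴ = S(1−A)/(4σ).
T_eq = [1.03×10⁶ × 0.38 / (4 × 5.67×10⁻⁸)]^(1/4) = (1.72×10¹²)^(1/4) = 1150 K.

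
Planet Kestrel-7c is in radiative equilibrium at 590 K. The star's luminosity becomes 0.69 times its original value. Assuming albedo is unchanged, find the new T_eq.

T_eq ≈ 538 K

T_eq ∝ L^(1/4) · d^(−1/2).
T′ = 590 × 0.69^(1/4) = 538 K.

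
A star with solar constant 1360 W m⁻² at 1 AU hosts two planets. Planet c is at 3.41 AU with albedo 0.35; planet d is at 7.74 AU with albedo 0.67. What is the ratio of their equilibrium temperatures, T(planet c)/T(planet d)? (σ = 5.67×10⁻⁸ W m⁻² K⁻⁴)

T₁/T₂ ≈ 1.785

T_eq = [S₀(1−A)/(4σd²)]^(1/4), so T ∝ (1−A)^(1/4) / √d.
T₁ = [1360×0.65/(4×5.67×10⁻⁸×3.41²)]^(1/4) = 135.31 K.
T₂ = [1360×0.33/(4×5.67×10⁻⁸×7.74²)]^(1/4) = 75.81 K.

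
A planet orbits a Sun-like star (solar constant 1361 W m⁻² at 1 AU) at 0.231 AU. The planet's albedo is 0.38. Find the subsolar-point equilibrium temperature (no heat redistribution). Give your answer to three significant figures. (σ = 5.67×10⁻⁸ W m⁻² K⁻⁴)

T_ss ≈ 727 K

Flux at 0.231 AU: S = 1361/0.231² = 2.55×10⁴ W m⁻².
At the subsolar point the surface absorbs S(1−A) and emits σT⁴ per unit area — no factor of 4, since only the local patch is in balance.
T = [2.55×10⁴ × 0.62 / 5.67×10⁻⁸]^(1/4) = (2.79×10¹¹)^(1/4) = 727 K.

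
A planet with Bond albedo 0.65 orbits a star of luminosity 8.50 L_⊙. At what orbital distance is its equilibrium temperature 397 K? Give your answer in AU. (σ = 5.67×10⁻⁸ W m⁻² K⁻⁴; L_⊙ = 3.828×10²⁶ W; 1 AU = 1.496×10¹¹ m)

L = 8.50 × 3.828×10²⁶ = 3.25×10²⁷ W.
From T_eq⁴ = L(1−A)/(16πσd²): d = √[L(1−A)/(16πσT_eq⁴)].
d = √[3.25×10²⁷ × 0.35 / (16π × 5.67×10⁻⁸ × (397)⁴)] = 1.27×10¹¹ m = 0.848 AU.

d ≈ 0.848 AU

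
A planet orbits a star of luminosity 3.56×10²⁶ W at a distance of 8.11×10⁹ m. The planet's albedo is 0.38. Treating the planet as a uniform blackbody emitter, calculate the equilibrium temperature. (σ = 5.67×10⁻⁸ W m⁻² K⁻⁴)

T_eq ≈ 1040 K

Flux: S = L/(4πd²) = 3.56×10²⁶/(4π×(8.11×10⁹)²) = 4.31×10⁵ W m⁻².
Energy balance: absorbed = emitted ⇒ πR²·S(1−A) = 4πR²·σT_eq⁴, so T_eq⁴ = S(1−A)/(4σ).
T_eq = [4.31×10⁵ × 0.62 / (4 × 5.67×10⁻⁸)]^(1/4) = (1.18×10¹²)^(1/4) = 1040 K.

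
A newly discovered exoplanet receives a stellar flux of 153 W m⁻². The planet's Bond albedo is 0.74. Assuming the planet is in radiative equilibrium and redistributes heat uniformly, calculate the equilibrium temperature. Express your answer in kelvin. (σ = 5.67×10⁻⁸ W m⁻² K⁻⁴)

Energy balance: absorbed = emitted ⇒ πR²·S(1−A) = 4πR²·σT_eq⁴, so T_eq⁴ = S(1−A)/(4σ).
T_eq = [153 × 0.26 / (4 × 5.67×10⁻⁸)]^(1/4) = (1.75×10⁸)^(1/4) = 115 K.

T_eq ≈ 115 K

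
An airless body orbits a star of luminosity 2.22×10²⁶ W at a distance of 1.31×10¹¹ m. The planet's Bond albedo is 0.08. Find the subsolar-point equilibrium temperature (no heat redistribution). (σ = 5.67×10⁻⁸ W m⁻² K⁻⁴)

Flux: S = L/(4πd²) = 2.22×10²⁶/(4π×(1.31×10¹¹)²) = 1030 W m⁻².
At the subsolar point the surface absorbs S(1−A) and emits σT⁴ per unit area — no factor of 4, since only the local patch is in balance.
T = [1030 × 0.92 / 5.67×10⁻⁸]^(1/4) = (1.67×10¹⁰)^(1/4) = 360 K.

T_ss ≈ 360 K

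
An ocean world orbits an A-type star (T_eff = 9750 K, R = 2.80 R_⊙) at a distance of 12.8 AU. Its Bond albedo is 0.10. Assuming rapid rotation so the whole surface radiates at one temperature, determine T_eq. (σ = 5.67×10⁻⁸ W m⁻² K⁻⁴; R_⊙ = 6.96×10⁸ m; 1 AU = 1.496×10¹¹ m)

R_⋆ = 2.80 × 6.96×10⁸ = 1.95×10⁹ m.
d = 12.8 AU = 1.91×10¹² m.
L = 4πR_⋆²σT_⋆⁴ = 4π(1.95×10⁹)² × 5.67×10⁻⁸ × (9750)⁴ = 2.45×10²⁸ W.
S = L/(4πd²) = 531 W m⁻².
Energy balance: absorbed = emitted ⇒ πR²·S(1−A) = 4πR²·σT_eq⁴, so T_eq⁴ = S(1−A)/(4σ).
T_eq = [531 × 0.90 / (4 × 5.67×10⁻⁸)]^(1/4) = (2.11×10⁹)^(1/4) = 214 K.

T_eq ≈ 214 K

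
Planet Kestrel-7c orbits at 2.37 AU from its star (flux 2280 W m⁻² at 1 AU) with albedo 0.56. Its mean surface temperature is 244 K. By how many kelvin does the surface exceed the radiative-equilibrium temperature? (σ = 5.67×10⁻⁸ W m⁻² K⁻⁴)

ΔT ≈ 76.5 K

S = 2280/2.37² = 405.9 W m⁻².
T_eq = [S(1−A)/(4σ)]^(1/4) = [405.9×0.44/(4×5.67×10⁻⁸)]^(1/4) = 167.5 K.
ΔT = T_surf − T_eq = 244 − 167.5.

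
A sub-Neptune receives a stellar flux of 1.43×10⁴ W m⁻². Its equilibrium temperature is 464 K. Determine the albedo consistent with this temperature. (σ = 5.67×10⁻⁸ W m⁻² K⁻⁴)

A ≈ 0.26

From T_eq⁴ = S(1−A)/(4σ): 1−A = 4σT_eq⁴/S.
1−A = 4 × 5.67×10⁻⁸ × (464)⁴ / 1.43×10⁴ = 0.735.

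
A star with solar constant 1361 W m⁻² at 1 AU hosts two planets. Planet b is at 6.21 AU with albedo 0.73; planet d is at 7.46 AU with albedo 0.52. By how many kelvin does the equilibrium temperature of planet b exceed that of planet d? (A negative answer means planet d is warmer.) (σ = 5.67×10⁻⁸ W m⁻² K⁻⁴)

ΔT ≈ -4.3 K

T_eq = [S₀(1−A)/(4σd²)]^(1/4), so T ∝ (1−A)^(1/4) / √d.
T₁ = [1361×0.27/(4×5.67×10⁻⁸×6.21²)]^(1/4) = 80.51 K.
T₂ = [1361×0.48/(4×5.67×10⁻⁸×7.46²)]^(1/4) = 84.82 K.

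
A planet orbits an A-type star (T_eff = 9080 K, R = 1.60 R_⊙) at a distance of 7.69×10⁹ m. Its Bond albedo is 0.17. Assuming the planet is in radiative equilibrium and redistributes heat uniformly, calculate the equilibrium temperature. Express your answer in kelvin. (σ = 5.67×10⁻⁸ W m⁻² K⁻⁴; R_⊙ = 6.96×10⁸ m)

R_⋆ = 1.60 × 6.96×10⁸ = 1.11×10⁹ m.
L = 4πR_⋆²σT_⋆⁴ = 4π(1.11×10⁹)² × 5.67×10⁻⁸ × (9080)⁴ = 6.01×10²⁷ W.
S = L/(4πd²) = 8.08×10⁶ W m⁻².
Energy balance: absorbed = emitted ⇒ πR²·S(1−A) = 4πR²·σT_eq⁴, so T_eq⁴ = S(1−A)/(4σ).
T_eq = [8.08×10⁶ × 0.83 / (4 × 5.67×10⁻⁸)]^(1/4) = (2.96×10¹³)^(1/4) = 2330 K.

T_eq ≈ 2330 K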